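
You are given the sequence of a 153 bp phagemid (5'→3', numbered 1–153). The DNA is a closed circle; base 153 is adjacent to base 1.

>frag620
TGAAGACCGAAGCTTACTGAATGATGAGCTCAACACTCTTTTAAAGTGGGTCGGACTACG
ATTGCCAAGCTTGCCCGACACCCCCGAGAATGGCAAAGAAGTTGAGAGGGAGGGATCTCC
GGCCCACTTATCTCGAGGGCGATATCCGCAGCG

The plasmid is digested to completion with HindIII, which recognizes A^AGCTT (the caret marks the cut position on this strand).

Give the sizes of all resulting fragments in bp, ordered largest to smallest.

96, 57 bp

HindIII sites (AAGCTT) start at positions 10, 67.
HindIII cuts after the first base of each site, so after positions 10, 67.
Circular molecule, 2 cuts → 2 fragments:
  11–67 → 57 bp
  68–153 then 1–10 → 86 + 10 = 96 bp
Sorted largest to smallest: 96, 57 bp.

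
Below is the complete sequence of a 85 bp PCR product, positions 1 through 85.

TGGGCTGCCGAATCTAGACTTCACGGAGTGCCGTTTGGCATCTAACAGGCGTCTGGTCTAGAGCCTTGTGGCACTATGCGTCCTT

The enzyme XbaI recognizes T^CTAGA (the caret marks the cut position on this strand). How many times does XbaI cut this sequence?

TCTAGA occurs starting at positions 13, 57.
XbaI cuts at 2 sites.

2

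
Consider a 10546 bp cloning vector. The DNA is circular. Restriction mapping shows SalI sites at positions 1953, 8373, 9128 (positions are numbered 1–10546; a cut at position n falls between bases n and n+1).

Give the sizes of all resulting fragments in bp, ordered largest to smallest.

6420, 3371, 755 bp

Circular molecule, 3 cuts → 3 fragments:
  8373 − 1953 = 6420 bp
  9128 − 8373 = 755 bp
  wrap: 10546 − 9128 + 1953 = 3371 bp
Sorted largest to smallest: 6420, 3371, 755 bp.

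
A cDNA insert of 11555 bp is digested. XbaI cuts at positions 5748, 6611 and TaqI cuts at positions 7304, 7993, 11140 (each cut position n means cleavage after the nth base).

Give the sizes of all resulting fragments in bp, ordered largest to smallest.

5748, 3147, 863, 693, 689, 415 bp

Combined cut positions (sorted): 5748, 6611, 7304, 7993, 11140.
Linear molecule, 5 cuts → 6 fragments:
  5748 − 0 = 5748 bp
  6611 − 5748 = 863 bp
  7304 − 6611 = 693 bp
  7993 − 7304 = 689 bp
  11140 − 7993 = 3147 bp
  11555 − 11140 = 415 bp
Sorted largest to smallest: 5748, 3147, 863, 693, 689, 415 bp.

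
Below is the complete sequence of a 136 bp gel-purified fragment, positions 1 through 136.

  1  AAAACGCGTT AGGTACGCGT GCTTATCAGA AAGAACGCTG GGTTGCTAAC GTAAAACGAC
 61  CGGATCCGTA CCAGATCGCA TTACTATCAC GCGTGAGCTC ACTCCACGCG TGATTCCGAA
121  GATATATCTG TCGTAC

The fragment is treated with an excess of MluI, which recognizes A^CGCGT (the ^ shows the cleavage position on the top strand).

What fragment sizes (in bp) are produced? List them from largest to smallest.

74, 30, 17, 11, 4 bp

MluI sites (ACGCGT) start at positions 4, 15, 89, 106.
MluI cuts after the first base of each site, so after positions 4, 15, 89, 106.
Linear molecule, 4 cuts → 5 fragments:
  1–4 → 4 bp
  5–15 → 11 bp
  16–89 → 74 bp
  90–106 → 17 bp
  107–136 → 30 bp
Sorted largest to smallest: 74, 30, 17, 11, 4 bp.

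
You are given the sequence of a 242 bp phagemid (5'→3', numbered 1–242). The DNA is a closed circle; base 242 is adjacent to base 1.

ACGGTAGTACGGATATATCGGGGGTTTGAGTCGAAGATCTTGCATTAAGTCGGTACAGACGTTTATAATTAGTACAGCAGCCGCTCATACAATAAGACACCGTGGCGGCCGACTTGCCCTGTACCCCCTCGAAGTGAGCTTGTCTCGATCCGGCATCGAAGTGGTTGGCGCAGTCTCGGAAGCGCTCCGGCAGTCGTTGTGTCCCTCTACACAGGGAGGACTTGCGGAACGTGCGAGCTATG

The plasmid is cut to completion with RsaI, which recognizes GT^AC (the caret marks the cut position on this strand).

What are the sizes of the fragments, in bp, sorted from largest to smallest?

128, 49, 46, 19 bp

RsaI sites (GTAC) start at positions 7, 53, 72, 121.
RsaI cuts after base 2 of each site, so after positions 8, 54, 73, 122.
Circular molecule, 4 cuts → 4 fragments:
  9–54 → 46 bp
  55–73 → 19 bp
  74–122 → 49 bp
  123–242 then 1–8 → 120 + 8 = 128 bp
Sorted largest to smallest: 128, 49, 46, 19 bp.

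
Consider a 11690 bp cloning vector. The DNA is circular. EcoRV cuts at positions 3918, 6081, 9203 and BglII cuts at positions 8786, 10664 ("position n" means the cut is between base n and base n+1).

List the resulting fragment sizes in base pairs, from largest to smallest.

4944, 2705, 2163, 1461, 417 bp

Combined cut positions (sorted): 3918, 6081, 8786, 9203, 10664.
Circular molecule, 5 cuts → 5 fragments:
  6081 − 3918 = 2163 bp
  8786 − 6081 = 2705 bp
  9203 − 8786 = 417 bp
  10664 − 9203 = 1461 bp
  wrap: 11690 − 10664 + 3918 = 4944 bp
Sorted largest to smallest: 4944, 2705, 2163, 1461, 417 bp.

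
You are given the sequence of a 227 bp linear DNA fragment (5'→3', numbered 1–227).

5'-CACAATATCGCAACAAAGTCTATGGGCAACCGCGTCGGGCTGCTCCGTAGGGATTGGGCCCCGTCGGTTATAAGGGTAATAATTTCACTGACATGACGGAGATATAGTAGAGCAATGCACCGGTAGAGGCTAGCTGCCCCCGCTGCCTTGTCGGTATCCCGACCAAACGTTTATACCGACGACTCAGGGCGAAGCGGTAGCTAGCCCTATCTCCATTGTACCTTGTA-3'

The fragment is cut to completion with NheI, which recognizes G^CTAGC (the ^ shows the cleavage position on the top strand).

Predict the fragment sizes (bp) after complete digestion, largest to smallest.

NheI sites (GCTAGC) start at positions 129, 200.
NheI cuts after the first base of each site, so after positions 129, 200.
Linear molecule, 2 cuts → 3 fragments:
  1–129 → 129 bp
  130–200 → 71 bp
  201–227 → 27 bp
Sorted largest to smallest: 129, 71, 27 bp.

129, 71, 27 bp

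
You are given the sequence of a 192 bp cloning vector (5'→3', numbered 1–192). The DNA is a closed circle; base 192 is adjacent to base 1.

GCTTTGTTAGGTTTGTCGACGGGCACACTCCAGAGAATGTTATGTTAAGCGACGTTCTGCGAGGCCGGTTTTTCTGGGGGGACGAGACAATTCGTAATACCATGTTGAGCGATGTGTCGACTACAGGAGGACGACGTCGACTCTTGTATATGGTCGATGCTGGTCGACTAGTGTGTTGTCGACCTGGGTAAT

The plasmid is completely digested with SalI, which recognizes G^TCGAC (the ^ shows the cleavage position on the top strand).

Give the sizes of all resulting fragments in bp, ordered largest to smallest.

SalI sites (GTCGAC) start at positions 15, 116, 136, 163, 178.
SalI cuts after the first base of each site, so after positions 15, 116, 136, 163, 178.
Circular molecule, 5 cuts → 5 fragments:
  16–116 → 101 bp
  117–136 → 20 bp
  137–163 → 27 bp
  164–178 → 15 bp
  179–192 then 1–15 → 14 + 15 = 29 bp
Sorted largest to smallest: 101, 29, 27, 20, 15 bp.

101, 29, 27, 20, 15 bp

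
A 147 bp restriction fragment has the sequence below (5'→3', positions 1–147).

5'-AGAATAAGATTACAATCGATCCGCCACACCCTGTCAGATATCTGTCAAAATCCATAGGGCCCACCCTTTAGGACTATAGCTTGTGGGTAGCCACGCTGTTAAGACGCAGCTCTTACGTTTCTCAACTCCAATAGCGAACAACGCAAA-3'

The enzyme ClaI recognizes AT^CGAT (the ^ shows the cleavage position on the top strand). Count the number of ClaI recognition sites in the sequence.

ATCGAT occurs starting at position 15.
ClaI cuts at 1 site.

1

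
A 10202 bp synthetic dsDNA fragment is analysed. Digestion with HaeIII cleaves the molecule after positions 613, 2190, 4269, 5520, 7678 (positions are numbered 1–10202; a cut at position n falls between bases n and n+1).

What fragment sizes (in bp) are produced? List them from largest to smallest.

2524, 2158, 2079, 1577, 1251, 613 bp

Linear molecule, 5 cuts → 6 fragments:
  613 − 0 = 613 bp
  2190 − 613 = 1577 bp
  4269 − 2190 = 2079 bp
  5520 − 4269 = 1251 bp
  7678 − 5520 = 2158 bp
  10202 − 7678 = 2524 bp
Sorted largest to smallest: 2524, 2158, 2079, 1577, 1251, 613 bp.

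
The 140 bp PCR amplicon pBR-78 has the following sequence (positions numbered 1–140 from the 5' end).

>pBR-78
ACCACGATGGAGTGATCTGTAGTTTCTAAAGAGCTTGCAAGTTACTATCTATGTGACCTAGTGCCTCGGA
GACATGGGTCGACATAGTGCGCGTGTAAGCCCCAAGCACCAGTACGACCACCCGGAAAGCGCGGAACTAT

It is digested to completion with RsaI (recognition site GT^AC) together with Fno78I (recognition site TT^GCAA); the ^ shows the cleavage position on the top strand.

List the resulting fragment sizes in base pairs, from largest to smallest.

77, 36, 27 bp

The RsaI site (GTAC) starts at position 112.
RsaI cuts after base 2 of each site, so after position 113.
The Fno78I site (TTGCAA) starts at position 35.
Fno78I cuts after base 2 of each site, so after position 36.
Combined cut positions: 36, 113.
Linear molecule, 2 cuts → 3 fragments:
  1–36 → 36 bp
  37–113 → 77 bp
  114–140 → 27 bp
Sorted largest to smallest: 77, 36, 27 bp.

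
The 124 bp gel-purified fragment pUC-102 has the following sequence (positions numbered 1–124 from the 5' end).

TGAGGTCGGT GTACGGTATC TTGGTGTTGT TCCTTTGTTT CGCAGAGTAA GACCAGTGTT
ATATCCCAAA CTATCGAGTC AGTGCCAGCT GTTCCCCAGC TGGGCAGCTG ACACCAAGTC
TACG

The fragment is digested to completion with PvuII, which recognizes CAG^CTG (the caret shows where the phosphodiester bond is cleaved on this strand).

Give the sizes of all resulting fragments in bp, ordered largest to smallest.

88, 17, 11, 8 bp

PvuII sites (CAGCTG) start at positions 86, 97, 105.
PvuII cuts after base 3 of each site, so after positions 88, 99, 107.
Linear molecule, 3 cuts → 4 fragments:
  1–88 → 88 bp
  89–99 → 11 bp
  100–107 → 8 bp
  108–124 → 17 bp
Sorted largest to smallest: 88, 17, 11, 8 bp.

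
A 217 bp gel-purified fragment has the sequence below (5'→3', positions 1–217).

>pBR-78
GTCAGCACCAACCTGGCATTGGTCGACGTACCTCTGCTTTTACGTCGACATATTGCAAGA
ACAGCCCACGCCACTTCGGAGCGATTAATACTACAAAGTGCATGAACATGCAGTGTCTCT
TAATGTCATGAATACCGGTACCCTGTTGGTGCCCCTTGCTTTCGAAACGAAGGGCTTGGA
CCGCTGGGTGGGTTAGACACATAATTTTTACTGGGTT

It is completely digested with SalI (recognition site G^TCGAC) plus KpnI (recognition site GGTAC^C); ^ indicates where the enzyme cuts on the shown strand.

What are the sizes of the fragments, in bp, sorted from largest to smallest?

SalI sites (GTCGAC) start at positions 22, 44.
SalI cuts after the first base of each site, so after positions 22, 44.
The KpnI site (GGTACC) starts at position 137.
KpnI cuts after base 5 of each site (before the last base), so after position 141.
Combined cut positions: 22, 44, 141.
Linear molecule, 3 cuts → 4 fragments:
  1–22 → 22 bp
  23–44 → 22 bp
  45–141 → 97 bp
  142–217 → 76 bp
Sorted largest to smallest: 97, 76, 22, 22 bp.

97, 76, 22, 22 bp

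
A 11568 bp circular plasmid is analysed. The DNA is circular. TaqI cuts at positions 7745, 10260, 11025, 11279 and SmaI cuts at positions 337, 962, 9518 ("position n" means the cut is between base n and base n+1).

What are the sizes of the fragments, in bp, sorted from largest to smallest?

6783, 1773, 765, 742, 626, 625, 254 bp

Combined cut positions (sorted): 337, 962, 7745, 9518, 10260, 11025, 11279.
Circular molecule, 7 cuts → 7 fragments:
  962 − 337 = 625 bp
  7745 − 962 = 6783 bp
  9518 − 7745 = 1773 bp
  10260 − 9518 = 742 bp
  11025 − 10260 = 765 bp
  11279 − 11025 = 254 bp
  wrap: 11568 − 11279 + 337 = 626 bp
Sorted largest to smallest: 6783, 1773, 765, 742, 626, 625, 254 bp.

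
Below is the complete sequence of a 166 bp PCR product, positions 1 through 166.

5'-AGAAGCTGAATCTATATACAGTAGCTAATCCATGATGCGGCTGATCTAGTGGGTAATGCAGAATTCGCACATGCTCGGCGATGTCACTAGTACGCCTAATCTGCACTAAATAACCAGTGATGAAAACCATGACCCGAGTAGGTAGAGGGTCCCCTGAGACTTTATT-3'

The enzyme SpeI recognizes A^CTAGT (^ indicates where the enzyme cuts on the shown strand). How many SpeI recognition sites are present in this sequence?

1

ACTAGT occurs starting at position 86.
SpeI cuts at 1 site.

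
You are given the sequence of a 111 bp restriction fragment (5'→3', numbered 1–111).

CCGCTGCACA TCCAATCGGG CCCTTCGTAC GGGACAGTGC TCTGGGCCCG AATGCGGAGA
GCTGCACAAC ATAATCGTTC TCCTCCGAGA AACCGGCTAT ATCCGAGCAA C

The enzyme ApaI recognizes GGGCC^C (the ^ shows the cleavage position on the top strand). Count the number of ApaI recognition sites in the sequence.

2

GGGCCC occurs starting at positions 18, 44.
ApaI cuts at 2 sites.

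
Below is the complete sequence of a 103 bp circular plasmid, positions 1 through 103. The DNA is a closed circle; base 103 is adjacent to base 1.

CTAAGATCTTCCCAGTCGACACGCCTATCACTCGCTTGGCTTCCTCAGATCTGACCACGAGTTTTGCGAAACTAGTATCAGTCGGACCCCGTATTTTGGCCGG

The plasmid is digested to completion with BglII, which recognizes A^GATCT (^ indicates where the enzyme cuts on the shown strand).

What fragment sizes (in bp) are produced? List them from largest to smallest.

BglII sites (AGATCT) start at positions 4, 47.
BglII cuts after the first base of each site, so after positions 4, 47.
Circular molecule, 2 cuts → 2 fragments:
  5–47 → 43 bp
  48–103 then 1–4 → 56 + 4 = 60 bp
Sorted largest to smallest: 60, 43 bp.

60, 43 bp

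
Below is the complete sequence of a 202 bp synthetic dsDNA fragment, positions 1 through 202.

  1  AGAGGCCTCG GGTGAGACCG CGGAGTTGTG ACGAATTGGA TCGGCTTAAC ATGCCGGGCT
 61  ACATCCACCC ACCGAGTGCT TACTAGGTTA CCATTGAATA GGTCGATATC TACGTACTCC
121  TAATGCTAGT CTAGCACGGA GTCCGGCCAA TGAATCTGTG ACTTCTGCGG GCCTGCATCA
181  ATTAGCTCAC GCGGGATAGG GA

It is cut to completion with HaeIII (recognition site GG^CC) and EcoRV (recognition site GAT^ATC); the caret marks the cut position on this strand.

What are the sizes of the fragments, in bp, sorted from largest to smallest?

102, 39, 31, 25, 5 bp

HaeIII sites (GGCC) start at positions 4, 145, 170.
HaeIII cuts after base 2 of each site, so after positions 5, 146, 171.
The EcoRV site (GATATC) starts at position 105.
EcoRV cuts after base 3 of each site, so after position 107.
Combined cut positions: 5, 107, 146, 171.
Linear molecule, 4 cuts → 5 fragments:
  1–5 → 5 bp
  6–107 → 102 bp
  108–146 → 39 bp
  147–171 → 25 bp
  172–202 → 31 bp
Sorted largest to smallest: 102, 39, 31, 25, 5 bp.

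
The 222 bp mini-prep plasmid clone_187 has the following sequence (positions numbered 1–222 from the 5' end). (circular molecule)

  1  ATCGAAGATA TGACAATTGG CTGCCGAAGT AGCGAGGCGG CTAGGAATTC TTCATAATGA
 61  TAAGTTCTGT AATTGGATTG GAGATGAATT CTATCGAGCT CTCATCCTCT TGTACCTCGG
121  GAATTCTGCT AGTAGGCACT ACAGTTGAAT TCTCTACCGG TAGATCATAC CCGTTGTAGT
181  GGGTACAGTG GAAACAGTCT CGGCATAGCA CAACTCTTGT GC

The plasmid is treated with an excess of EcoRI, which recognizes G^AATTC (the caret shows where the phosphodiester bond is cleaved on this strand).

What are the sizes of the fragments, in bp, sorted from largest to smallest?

EcoRI sites (GAATTC) start at positions 45, 86, 121, 147.
EcoRI cuts after the first base of each site, so after positions 45, 86, 121, 147.
Circular molecule, 4 cuts → 4 fragments:
  46–86 → 41 bp
  87–121 → 35 bp
  122–147 → 26 bp
  148–222 then 1–45 → 75 + 45 = 120 bp
Sorted largest to smallest: 120, 41, 35, 26 bp.

120, 41, 35, 26 bp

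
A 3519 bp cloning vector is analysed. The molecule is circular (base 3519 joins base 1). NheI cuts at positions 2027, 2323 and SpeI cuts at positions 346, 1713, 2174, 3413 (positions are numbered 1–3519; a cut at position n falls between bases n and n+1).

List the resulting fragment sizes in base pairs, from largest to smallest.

1367, 1090, 452, 314, 149, 147 bp

Combined cut positions (sorted): 346, 1713, 2027, 2174, 2323, 3413.
Circular molecule, 6 cuts → 6 fragments:
  1713 − 346 = 1367 bp
  2027 − 1713 = 314 bp
  2174 − 2027 = 147 bp
  2323 − 2174 = 149 bp
  3413 − 2323 = 1090 bp
  wrap: 3519 − 3413 + 346 = 452 bp
Sorted largest to smallest: 1367, 1090, 452, 314, 149, 147 bp.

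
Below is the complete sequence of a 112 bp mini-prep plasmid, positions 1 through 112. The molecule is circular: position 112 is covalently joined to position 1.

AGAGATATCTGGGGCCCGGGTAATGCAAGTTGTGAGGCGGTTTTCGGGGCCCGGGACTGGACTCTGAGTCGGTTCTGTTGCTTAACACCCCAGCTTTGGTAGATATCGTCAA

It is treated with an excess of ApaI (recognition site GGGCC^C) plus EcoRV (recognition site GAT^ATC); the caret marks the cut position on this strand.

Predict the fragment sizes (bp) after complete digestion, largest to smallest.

53, 35, 14, 10 bp

ApaI sites (GGGCCC) start at positions 12, 47.
ApaI cuts after base 5 of each site (before the last base), so after positions 16, 51.
EcoRV sites (GATATC) start at positions 4, 102.
EcoRV cuts after base 3 of each site, so after positions 6, 104.
Combined cut positions: 6, 16, 51, 104.
Circular molecule, 4 cuts → 4 fragments:
  7–16 → 10 bp
  17–51 → 35 bp
  52–104 → 53 bp
  105–112 then 1–6 → 8 + 6 = 14 bp
Sorted largest to smallest: 53, 35, 14, 10 bp.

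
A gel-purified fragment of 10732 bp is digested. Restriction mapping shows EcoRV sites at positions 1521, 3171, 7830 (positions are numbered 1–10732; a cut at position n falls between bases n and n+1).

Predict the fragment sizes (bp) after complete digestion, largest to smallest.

4659, 2902, 1650, 1521 bp

Linear molecule, 3 cuts → 4 fragments:
  1521 − 0 = 1521 bp
  3171 − 1521 = 1650 bp
  7830 − 3171 = 4659 bp
  10732 − 7830 = 2902 bp
Sorted largest to smallest: 4659, 2902, 1650, 1521 bp.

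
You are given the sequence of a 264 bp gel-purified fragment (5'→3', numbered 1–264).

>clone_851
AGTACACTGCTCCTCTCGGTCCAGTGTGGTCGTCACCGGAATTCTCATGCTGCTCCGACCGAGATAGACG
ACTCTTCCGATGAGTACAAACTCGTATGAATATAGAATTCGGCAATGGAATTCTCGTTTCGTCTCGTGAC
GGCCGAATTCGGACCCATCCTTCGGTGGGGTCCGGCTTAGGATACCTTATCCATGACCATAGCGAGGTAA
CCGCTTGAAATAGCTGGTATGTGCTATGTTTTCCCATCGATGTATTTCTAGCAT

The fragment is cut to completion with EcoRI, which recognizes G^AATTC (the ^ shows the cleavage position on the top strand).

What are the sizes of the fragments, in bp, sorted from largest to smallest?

EcoRI sites (GAATTC) start at positions 39, 105, 118, 145.
EcoRI cuts after the first base of each site, so after positions 39, 105, 118, 145.
Linear molecule, 4 cuts → 5 fragments:
  1–39 → 39 bp
  40–105 → 66 bp
  106–118 → 13 bp
  119–145 → 27 bp
  146–264 → 119 bp
Sorted largest to smallest: 119, 66, 39, 27, 13 bp.

119, 66, 39, 27, 13 bp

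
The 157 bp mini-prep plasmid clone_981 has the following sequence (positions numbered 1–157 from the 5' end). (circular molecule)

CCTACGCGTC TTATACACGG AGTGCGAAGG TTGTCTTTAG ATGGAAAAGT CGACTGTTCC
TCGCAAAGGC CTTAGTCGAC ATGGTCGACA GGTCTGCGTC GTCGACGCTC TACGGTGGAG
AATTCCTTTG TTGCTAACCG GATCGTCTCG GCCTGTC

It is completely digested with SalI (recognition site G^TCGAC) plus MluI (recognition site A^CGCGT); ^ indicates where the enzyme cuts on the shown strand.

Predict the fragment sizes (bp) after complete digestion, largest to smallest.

SalI sites (GTCGAC) start at positions 49, 75, 84, 101.
SalI cuts after the first base of each site, so after positions 49, 75, 84, 101.
The MluI site (ACGCGT) starts at position 4.
MluI cuts after the first base of each site, so after position 4.
Combined cut positions: 4, 49, 75, 84, 101.
Circular molecule, 5 cuts → 5 fragments:
  5–49 → 45 bp
  50–75 → 26 bp
  76–84 → 9 bp
  85–101 → 17 bp
  102–157 then 1–4 → 56 + 4 = 60 bp
Sorted largest to smallest: 60, 45, 26, 17, 9 bp.

60, 45, 26, 17, 9 bp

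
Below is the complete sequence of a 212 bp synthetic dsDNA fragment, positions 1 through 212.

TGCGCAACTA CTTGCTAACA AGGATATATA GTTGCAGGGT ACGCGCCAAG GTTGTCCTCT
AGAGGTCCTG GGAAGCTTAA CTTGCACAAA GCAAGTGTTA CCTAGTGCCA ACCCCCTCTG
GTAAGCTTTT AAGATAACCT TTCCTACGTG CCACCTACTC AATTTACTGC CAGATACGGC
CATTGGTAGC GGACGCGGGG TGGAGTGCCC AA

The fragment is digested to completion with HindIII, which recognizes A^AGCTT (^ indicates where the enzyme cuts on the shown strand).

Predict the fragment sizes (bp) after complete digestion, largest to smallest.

89, 73, 50 bp

HindIII sites (AAGCTT) start at positions 73, 123.
HindIII cuts after the first base of each site, so after positions 73, 123.
Linear molecule, 2 cuts → 3 fragments:
  1–73 → 73 bp
  74–123 → 50 bp
  124–212 → 89 bp
Sorted largest to smallest: 89, 73, 50 bp.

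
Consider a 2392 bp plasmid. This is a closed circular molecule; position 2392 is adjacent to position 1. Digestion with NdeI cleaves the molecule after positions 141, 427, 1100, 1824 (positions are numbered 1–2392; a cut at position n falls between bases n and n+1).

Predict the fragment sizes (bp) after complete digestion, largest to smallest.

Circular molecule, 4 cuts → 4 fragments:
  427 − 141 = 286 bp
  1100 − 427 = 673 bp
  1824 − 1100 = 724 bp
  wrap: 2392 − 1824 + 141 = 709 bp
Sorted largest to smallest: 724, 709, 673, 286 bp.

724, 709, 673, 286 bp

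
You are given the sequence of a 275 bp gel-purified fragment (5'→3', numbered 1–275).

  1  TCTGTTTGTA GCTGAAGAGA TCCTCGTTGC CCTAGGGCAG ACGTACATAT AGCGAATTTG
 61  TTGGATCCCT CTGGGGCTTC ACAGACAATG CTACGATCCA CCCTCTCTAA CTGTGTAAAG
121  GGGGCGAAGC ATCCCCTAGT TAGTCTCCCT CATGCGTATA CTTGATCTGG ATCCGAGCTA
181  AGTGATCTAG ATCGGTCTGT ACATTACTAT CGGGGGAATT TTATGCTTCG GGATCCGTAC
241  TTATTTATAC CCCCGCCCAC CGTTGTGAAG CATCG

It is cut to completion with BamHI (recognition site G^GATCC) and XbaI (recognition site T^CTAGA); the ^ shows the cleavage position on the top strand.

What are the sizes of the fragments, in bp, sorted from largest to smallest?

106, 63, 45, 44, 17 bp

BamHI sites (GGATCC) start at positions 63, 169, 231.
BamHI cuts after the first base of each site, so after positions 63, 169, 231.
The XbaI site (TCTAGA) starts at position 186.
XbaI cuts after the first base of each site, so after position 186.
Combined cut positions: 63, 169, 186, 231.
Linear molecule, 4 cuts → 5 fragments:
  1–63 → 63 bp
  64–169 → 106 bp
  170–186 → 17 bp
  187–231 → 45 bp
  232–275 → 44 bp
Sorted largest to smallest: 106, 63, 45, 44, 17 bp.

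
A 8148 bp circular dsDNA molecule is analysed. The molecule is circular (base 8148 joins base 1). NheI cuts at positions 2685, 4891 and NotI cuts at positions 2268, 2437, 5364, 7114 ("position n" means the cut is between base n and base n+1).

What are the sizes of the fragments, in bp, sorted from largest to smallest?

3302, 2206, 1750, 473, 248, 169 bp

Combined cut positions (sorted): 2268, 2437, 2685, 4891, 5364, 7114.
Circular molecule, 6 cuts → 6 fragments:
  2437 − 2268 = 169 bp
  2685 − 2437 = 248 bp
  4891 − 2685 = 2206 bp
  5364 − 4891 = 473 bp
  7114 − 5364 = 1750 bp
  wrap: 8148 − 7114 + 2268 = 3302 bp
Sorted largest to smallest: 3302, 2206, 1750, 473, 248, 169 bp.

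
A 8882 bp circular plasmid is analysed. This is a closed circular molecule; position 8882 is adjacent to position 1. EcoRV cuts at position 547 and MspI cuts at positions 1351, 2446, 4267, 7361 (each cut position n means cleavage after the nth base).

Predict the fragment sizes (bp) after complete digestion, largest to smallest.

Combined cut positions (sorted): 547, 1351, 2446, 4267, 7361.
Circular molecule, 5 cuts → 5 fragments:
  1351 − 547 = 804 bp
  2446 − 1351 = 1095 bp
  4267 − 2446 = 1821 bp
  7361 − 4267 = 3094 bp
  wrap: 8882 − 7361 + 547 = 2068 bp
Sorted largest to smallest: 3094, 2068, 1821, 1095, 804 bp.

3094, 2068, 1821, 1095, 804 bp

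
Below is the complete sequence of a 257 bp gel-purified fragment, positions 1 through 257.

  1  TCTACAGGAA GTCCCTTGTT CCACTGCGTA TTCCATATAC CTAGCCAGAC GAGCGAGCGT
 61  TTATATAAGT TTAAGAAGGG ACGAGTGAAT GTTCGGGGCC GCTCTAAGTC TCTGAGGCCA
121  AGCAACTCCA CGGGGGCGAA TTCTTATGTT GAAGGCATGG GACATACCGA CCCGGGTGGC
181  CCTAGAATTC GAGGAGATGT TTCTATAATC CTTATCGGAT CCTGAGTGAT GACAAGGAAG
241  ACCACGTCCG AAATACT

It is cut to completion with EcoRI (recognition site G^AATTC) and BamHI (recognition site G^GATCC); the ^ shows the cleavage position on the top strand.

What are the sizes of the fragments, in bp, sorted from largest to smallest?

EcoRI sites (GAATTC) start at positions 138, 185.
EcoRI cuts after the first base of each site, so after positions 138, 185.
The BamHI site (GGATCC) starts at position 217.
BamHI cuts after the first base of each site, so after position 217.
Combined cut positions: 138, 185, 217.
Linear molecule, 3 cuts → 4 fragments:
  1–138 → 138 bp
  139–185 → 47 bp
  186–217 → 32 bp
  218–257 → 40 bp
Sorted largest to smallest: 138, 47, 40, 32 bp.

138, 47, 40, 32 bp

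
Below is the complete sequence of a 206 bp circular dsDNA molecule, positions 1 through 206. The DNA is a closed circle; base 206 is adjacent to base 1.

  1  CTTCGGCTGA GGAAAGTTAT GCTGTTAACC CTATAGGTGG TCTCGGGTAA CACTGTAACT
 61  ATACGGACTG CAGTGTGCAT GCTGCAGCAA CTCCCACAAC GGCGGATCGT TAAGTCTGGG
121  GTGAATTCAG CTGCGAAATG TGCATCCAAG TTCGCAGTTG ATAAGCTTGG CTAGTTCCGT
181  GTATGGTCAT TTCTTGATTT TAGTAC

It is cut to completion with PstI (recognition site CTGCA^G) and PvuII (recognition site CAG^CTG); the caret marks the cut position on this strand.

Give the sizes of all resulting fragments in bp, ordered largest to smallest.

148, 44, 14 bp

PstI sites (CTGCAG) start at positions 68, 82.
PstI cuts after base 5 of each site (before the last base), so after positions 72, 86.
The PvuII site (CAGCTG) starts at position 128.
PvuII cuts after base 3 of each site, so after position 130.
Combined cut positions: 72, 86, 130.
Circular molecule, 3 cuts → 3 fragments:
  73–86 → 14 bp
  87–130 → 44 bp
  131–206 then 1–72 → 76 + 72 = 148 bp
Sorted largest to smallest: 148, 44, 14 bp.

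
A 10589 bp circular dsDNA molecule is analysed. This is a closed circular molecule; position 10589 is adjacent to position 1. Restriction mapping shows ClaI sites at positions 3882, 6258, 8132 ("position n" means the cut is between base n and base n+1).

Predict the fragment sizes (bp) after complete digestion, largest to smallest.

6339, 2376, 1874 bp

Circular molecule, 3 cuts → 3 fragments:
  6258 − 3882 = 2376 bp
  8132 − 6258 = 1874 bp
  wrap: 10589 − 8132 + 3882 = 6339 bp
Sorted largest to smallest: 6339, 2376, 1874 bp.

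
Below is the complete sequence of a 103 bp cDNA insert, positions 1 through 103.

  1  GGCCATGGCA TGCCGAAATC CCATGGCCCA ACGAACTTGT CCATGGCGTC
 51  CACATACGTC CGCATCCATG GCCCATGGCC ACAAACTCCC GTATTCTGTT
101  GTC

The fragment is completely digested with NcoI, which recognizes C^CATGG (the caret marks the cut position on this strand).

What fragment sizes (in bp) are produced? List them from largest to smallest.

NcoI sites (CCATGG) start at positions 3, 21, 41, 66, 73.
NcoI cuts after the first base of each site, so after positions 3, 21, 41, 66, 73.
Linear molecule, 5 cuts → 6 fragments:
  1–3 → 3 bp
  4–21 → 18 bp
  22–41 → 20 bp
  42–66 → 25 bp
  67–73 → 7 bp
  74–103 → 30 bp
Sorted largest to smallest: 30, 25, 20, 18, 7, 3 bp.

30, 25, 20, 18, 7, 3 bp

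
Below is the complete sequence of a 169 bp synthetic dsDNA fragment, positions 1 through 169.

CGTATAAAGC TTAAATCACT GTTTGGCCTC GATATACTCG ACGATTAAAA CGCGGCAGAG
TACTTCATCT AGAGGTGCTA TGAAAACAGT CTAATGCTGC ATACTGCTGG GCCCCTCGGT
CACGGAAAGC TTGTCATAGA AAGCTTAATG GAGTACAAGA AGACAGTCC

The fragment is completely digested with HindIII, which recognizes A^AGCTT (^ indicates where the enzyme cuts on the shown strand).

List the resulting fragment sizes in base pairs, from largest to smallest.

120, 28, 14, 7 bp

HindIII sites (AAGCTT) start at positions 7, 127, 141.
HindIII cuts after the first base of each site, so after positions 7, 127, 141.
Linear molecule, 3 cuts → 4 fragments:
  1–7 → 7 bp
  8–127 → 120 bp
  128–141 → 14 bp
  142–169 → 28 bp
Sorted largest to smallest: 120, 28, 14, 7 bp.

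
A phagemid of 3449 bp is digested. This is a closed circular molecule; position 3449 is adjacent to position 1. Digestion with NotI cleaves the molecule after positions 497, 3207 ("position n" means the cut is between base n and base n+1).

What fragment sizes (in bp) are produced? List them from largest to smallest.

Circular molecule, 2 cuts → 2 fragments:
  3207 − 497 = 2710 bp
  wrap: 3449 − 3207 + 497 = 739 bp
Sorted largest to smallest: 2710, 739 bp.

2710, 739 bp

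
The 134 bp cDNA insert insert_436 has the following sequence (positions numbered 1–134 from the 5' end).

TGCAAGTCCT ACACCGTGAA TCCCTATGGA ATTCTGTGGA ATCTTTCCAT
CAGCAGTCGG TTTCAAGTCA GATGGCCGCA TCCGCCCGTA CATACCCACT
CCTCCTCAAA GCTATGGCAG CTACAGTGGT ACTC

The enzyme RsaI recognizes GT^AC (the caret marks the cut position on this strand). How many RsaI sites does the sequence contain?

GTAC occurs starting at positions 88, 129.
RsaI cuts at 2 sites.

2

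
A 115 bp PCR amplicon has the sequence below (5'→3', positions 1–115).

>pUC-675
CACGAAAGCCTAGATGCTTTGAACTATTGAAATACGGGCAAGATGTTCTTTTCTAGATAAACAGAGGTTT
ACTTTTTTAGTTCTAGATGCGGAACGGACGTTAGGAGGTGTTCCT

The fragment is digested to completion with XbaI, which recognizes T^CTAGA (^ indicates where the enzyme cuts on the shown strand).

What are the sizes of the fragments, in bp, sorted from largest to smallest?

52, 33, 30 bp

XbaI sites (TCTAGA) start at positions 52, 82.
XbaI cuts after the first base of each site, so after positions 52, 82.
Linear molecule, 2 cuts → 3 fragments:
  1–52 → 52 bp
  53–82 → 30 bp
  83–115 → 33 bp
Sorted largest to smallest: 52, 33, 30 bp.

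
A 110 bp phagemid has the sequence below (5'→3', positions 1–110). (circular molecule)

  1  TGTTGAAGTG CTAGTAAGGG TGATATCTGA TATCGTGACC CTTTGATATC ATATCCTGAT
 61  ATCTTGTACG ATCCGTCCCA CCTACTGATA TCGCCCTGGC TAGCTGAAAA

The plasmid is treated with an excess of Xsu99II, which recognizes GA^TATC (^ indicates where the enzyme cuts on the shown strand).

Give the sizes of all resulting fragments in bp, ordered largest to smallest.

45, 29, 16, 13, 7 bp

Xsu99II sites (GATATC) start at positions 22, 29, 45, 58, 87.
Xsu99II cuts after base 2 of each site, so after positions 23, 30, 46, 59, 88.
Circular molecule, 5 cuts → 5 fragments:
  24–30 → 7 bp
  31–46 → 16 bp
  47–59 → 13 bp
  60–88 → 29 bp
  89–110 then 1–23 → 22 + 23 = 45 bp
Sorted largest to smallest: 45, 29, 16, 13, 7 bp.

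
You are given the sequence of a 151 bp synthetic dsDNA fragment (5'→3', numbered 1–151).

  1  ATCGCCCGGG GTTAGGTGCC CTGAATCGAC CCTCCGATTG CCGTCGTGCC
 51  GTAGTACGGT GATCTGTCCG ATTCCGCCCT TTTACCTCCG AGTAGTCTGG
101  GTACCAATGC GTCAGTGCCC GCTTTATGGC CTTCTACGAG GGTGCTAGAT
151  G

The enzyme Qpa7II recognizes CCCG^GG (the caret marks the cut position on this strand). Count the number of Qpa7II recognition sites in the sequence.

1

CCCGGG occurs starting at position 5.
Qpa7II cuts at 1 site.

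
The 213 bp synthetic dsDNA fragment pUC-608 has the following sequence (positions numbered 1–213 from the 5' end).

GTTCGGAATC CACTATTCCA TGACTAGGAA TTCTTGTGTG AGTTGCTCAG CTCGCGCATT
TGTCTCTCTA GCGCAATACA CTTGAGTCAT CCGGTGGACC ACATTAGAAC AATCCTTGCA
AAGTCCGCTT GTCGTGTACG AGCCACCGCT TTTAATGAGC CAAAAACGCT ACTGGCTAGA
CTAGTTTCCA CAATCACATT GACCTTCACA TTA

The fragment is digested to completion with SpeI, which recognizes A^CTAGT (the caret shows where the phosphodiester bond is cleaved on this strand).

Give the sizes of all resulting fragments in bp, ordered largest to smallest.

The SpeI site (ACTAGT) starts at position 180.
SpeI cuts after the first base of each site, so after position 180.
Linear molecule, 1 cut → 2 fragments:
  1–180 → 180 bp
  181–213 → 33 bp
Sorted largest to smallest: 180, 33 bp.

180, 33 bp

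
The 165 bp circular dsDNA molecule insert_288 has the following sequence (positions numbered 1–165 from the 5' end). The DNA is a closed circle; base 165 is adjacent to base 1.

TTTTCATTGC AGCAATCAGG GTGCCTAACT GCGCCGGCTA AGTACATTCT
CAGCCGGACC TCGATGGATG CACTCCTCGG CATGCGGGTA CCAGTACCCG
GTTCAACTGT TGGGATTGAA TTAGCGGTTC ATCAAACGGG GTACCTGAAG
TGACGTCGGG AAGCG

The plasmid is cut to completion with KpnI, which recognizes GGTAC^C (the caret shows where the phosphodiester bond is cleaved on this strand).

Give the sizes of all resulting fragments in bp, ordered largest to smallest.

112, 53 bp

KpnI sites (GGTACC) start at positions 87, 140.
KpnI cuts after base 5 of each site (before the last base), so after positions 91, 144.
Circular molecule, 2 cuts → 2 fragments:
  92–144 → 53 bp
  145–165 then 1–91 → 21 + 91 = 112 bp
Sorted largest to smallest: 112, 53 bp.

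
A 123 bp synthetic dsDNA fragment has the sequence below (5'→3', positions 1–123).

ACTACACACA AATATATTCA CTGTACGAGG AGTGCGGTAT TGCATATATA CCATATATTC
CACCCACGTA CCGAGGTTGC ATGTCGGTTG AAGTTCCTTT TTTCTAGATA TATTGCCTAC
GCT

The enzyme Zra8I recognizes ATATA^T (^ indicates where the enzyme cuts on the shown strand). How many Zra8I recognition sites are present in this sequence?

4

ATATAT occurs starting at positions 12, 44, 53, 108.
Zra8I cuts at 4 sites.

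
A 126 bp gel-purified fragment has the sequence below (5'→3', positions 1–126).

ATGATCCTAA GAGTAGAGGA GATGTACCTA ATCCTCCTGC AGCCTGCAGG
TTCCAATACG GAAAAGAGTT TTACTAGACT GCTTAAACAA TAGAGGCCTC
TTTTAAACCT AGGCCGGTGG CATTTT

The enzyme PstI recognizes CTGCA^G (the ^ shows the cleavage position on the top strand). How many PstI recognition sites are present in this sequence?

CTGCAG occurs starting at positions 37, 44.
PstI cuts at 2 sites.

2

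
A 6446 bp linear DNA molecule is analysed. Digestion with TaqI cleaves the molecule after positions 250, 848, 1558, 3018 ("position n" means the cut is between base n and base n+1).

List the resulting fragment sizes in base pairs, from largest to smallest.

3428, 1460, 710, 598, 250 bp

Linear molecule, 4 cuts → 5 fragments:
  250 − 0 = 250 bp
  848 − 250 = 598 bp
  1558 − 848 = 710 bp
  3018 − 1558 = 1460 bp
  6446 − 3018 = 3428 bp
Sorted largest to smallest: 3428, 1460, 710, 598, 250 bp.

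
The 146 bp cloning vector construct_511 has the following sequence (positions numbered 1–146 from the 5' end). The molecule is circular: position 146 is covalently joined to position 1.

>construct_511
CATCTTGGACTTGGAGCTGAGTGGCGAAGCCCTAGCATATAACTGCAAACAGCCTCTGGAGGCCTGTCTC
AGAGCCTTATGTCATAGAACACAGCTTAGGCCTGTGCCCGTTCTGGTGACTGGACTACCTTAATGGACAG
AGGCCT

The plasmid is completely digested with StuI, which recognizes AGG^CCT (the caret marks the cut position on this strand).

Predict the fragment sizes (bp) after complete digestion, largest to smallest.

StuI sites (AGGCCT) start at positions 60, 98, 141.
StuI cuts after base 3 of each site, so after positions 62, 100, 143.
Circular molecule, 3 cuts → 3 fragments:
  63–100 → 38 bp
  101–143 → 43 bp
  144–146 then 1–62 → 3 + 62 = 65 bp
Sorted largest to smallest: 65, 43, 38 bp.

65, 43, 38 bp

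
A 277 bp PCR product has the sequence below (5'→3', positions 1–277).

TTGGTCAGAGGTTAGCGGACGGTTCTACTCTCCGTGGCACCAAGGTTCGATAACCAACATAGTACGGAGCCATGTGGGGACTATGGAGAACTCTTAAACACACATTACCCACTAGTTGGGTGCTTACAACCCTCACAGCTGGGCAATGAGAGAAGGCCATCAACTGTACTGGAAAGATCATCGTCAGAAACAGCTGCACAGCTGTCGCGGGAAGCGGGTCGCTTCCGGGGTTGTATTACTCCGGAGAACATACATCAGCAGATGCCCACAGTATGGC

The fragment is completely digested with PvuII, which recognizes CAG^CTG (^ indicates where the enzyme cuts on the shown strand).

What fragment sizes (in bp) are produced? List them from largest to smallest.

138, 76, 55, 8 bp

PvuII sites (CAGCTG) start at positions 136, 191, 199.
PvuII cuts after base 3 of each site, so after positions 138, 193, 201.
Linear molecule, 3 cuts → 4 fragments:
  1–138 → 138 bp
  139–193 → 55 bp
  194–201 → 8 bp
  202–277 → 76 bp
Sorted largest to smallest: 138, 76, 55, 8 bp.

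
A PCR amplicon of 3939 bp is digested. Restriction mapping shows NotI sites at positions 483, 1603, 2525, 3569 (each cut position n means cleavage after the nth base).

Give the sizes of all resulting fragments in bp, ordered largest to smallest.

1120, 1044, 922, 483, 370 bp

Linear molecule, 4 cuts → 5 fragments:
  483 − 0 = 483 bp
  1603 − 483 = 1120 bp
  2525 − 1603 = 922 bp
  3569 − 2525 = 1044 bp
  3939 − 3569 = 370 bp
Sorted largest to smallest: 1120, 1044, 922, 483, 370 bp.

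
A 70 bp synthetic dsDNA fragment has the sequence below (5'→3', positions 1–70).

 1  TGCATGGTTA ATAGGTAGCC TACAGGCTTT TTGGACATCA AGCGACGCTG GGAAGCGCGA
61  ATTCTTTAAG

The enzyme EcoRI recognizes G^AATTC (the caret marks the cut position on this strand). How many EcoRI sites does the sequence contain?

GAATTC occurs starting at position 59.
EcoRI cuts at 1 site.

1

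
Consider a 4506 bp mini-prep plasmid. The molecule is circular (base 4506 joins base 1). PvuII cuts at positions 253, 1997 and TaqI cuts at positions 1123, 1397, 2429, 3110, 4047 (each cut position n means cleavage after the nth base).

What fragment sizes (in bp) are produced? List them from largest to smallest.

937, 870, 712, 681, 600, 432, 274 bp

Combined cut positions (sorted): 253, 1123, 1397, 1997, 2429, 3110, 4047.
Circular molecule, 7 cuts → 7 fragments:
  1123 − 253 = 870 bp
  1397 − 1123 = 274 bp
  1997 − 1397 = 600 bp
  2429 − 1997 = 432 bp
  3110 − 2429 = 681 bp
  4047 − 3110 = 937 bp
  wrap: 4506 − 4047 + 253 = 712 bp
Sorted largest to smallest: 937, 870, 712, 681, 600, 432, 274 bp.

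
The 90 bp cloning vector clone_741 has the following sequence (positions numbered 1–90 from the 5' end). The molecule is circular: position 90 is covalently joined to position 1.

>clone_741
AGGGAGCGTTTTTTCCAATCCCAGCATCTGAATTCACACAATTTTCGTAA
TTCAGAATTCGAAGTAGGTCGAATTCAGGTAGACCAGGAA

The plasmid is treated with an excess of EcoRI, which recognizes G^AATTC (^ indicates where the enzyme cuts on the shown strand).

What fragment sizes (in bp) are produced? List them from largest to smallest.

EcoRI sites (GAATTC) start at positions 30, 55, 71.
EcoRI cuts after the first base of each site, so after positions 30, 55, 71.
Circular molecule, 3 cuts → 3 fragments:
  31–55 → 25 bp
  56–71 → 16 bp
  72–90 then 1–30 → 19 + 30 = 49 bp
Sorted largest to smallest: 49, 25, 16 bp.

49, 25, 16 bp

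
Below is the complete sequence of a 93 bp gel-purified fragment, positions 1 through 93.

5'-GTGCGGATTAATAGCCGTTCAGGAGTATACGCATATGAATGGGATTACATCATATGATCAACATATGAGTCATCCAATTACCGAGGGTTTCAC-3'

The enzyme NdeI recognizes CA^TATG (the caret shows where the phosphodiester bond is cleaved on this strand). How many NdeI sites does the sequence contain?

CATATG occurs starting at positions 32, 51, 62.
NdeI cuts at 3 sites.

3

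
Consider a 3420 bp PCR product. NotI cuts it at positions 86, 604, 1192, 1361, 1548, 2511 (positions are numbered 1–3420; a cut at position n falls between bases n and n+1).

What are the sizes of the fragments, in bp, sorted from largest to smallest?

Linear molecule, 6 cuts → 7 fragments:
  86 − 0 = 86 bp
  604 − 86 = 518 bp
  1192 − 604 = 588 bp
  1361 − 1192 = 169 bp
  1548 − 1361 = 187 bp
  2511 − 1548 = 963 bp
  3420 − 2511 = 909 bp
Sorted largest to smallest: 963, 909, 588, 518, 187, 169, 86 bp.

963, 909, 588, 518, 187, 169, 86 bp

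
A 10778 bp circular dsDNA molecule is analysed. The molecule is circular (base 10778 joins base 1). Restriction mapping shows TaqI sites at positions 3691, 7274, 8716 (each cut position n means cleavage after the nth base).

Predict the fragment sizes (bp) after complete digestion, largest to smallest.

Circular molecule, 3 cuts → 3 fragments:
  7274 − 3691 = 3583 bp
  8716 − 7274 = 1442 bp
  wrap: 10778 − 8716 + 3691 = 5753 bp
Sorted largest to smallest: 5753, 3583, 1442 bp.

5753, 3583, 1442 bp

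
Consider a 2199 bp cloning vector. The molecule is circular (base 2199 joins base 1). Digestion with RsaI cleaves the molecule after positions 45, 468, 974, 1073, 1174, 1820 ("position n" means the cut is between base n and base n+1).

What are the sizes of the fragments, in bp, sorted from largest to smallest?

Circular molecule, 6 cuts → 6 fragments:
  468 − 45 = 423 bp
  974 − 468 = 506 bp
  1073 − 974 = 99 bp
  1174 − 1073 = 101 bp
  1820 − 1174 = 646 bp
  wrap: 2199 − 1820 + 45 = 424 bp
Sorted largest to smallest: 646, 506, 424, 423, 101, 99 bp.

646, 506, 424, 423, 101, 99 bp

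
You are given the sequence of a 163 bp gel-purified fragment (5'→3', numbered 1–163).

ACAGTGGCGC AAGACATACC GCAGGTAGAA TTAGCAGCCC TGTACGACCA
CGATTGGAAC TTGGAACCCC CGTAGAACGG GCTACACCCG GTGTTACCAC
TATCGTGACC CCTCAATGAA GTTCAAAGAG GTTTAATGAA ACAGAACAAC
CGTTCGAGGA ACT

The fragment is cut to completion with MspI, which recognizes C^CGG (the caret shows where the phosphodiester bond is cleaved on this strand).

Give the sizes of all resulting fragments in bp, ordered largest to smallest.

88, 75 bp

The MspI site (CCGG) starts at position 88.
MspI cuts after the first base of each site, so after position 88.
Linear molecule, 1 cut → 2 fragments:
  1–88 → 88 bp
  89–163 → 75 bp
Sorted largest to smallest: 88, 75 bp.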